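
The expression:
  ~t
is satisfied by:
  {t: False}


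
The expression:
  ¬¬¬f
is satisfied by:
  {f: False}


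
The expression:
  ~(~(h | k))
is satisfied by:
  {k: True, h: True}
  {k: True, h: False}
  {h: True, k: False}


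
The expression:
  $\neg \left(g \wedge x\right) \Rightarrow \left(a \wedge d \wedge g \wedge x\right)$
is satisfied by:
  {x: True, g: True}


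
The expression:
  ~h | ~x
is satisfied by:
  {h: False, x: False}
  {x: True, h: False}
  {h: True, x: False}


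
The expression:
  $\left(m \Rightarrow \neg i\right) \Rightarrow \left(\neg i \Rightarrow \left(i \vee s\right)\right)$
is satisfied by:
  {i: True, s: True}
  {i: True, s: False}
  {s: True, i: False}


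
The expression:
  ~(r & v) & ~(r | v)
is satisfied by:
  {v: False, r: False}


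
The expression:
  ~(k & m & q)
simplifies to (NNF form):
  ~k | ~m | ~q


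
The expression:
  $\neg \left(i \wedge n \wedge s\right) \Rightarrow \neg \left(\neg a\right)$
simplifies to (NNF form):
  $a \vee \left(i \wedge n \wedge s\right)$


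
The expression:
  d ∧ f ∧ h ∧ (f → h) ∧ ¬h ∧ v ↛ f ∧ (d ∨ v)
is never true.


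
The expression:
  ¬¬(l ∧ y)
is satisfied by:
  {y: True, l: True}


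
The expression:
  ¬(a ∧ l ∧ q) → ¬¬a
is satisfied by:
  {a: True}


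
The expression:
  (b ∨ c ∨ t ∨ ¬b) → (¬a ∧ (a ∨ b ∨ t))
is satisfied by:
  {b: True, t: True, a: False}
  {b: True, t: False, a: False}
  {t: True, b: False, a: False}


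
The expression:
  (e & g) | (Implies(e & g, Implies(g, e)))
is always true.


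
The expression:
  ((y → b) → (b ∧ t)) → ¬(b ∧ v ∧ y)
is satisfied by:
  {v: False, t: False, y: False, b: False}
  {b: True, v: False, t: False, y: False}
  {y: True, v: False, t: False, b: False}
  {b: True, y: True, v: False, t: False}
  {t: True, b: False, v: False, y: False}
  {b: True, t: True, v: False, y: False}
  {y: True, t: True, b: False, v: False}
  {b: True, y: True, t: True, v: False}
  {v: True, y: False, t: False, b: False}
  {b: True, v: True, y: False, t: False}
  {y: True, v: True, b: False, t: False}
  {b: True, y: True, v: True, t: False}
  {t: True, v: True, y: False, b: False}
  {b: True, t: True, v: True, y: False}
  {y: True, t: True, v: True, b: False}


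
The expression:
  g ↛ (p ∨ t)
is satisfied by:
  {g: True, p: False, t: False}


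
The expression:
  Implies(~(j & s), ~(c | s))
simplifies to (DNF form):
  (j & s) | (~c & ~s)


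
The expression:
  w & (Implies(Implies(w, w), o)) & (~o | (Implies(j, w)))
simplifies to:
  o & w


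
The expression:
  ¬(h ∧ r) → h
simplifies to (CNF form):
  h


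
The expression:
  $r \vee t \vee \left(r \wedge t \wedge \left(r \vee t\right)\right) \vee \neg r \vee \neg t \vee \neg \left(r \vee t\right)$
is always true.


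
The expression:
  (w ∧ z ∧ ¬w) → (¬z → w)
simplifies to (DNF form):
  True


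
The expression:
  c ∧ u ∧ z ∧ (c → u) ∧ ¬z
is never true.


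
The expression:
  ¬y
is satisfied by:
  {y: False}


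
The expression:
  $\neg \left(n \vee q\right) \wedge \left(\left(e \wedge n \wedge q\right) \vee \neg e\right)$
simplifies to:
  $\neg e \wedge \neg n \wedge \neg q$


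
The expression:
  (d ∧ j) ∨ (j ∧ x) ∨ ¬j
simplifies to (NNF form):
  d ∨ x ∨ ¬j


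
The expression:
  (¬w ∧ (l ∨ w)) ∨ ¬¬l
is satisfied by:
  {l: True}


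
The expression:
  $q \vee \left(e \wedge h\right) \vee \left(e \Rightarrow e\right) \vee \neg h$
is always true.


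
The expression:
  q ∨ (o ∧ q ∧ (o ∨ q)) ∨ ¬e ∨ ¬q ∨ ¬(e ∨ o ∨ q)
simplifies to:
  True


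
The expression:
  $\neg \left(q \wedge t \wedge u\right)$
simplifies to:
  $\neg q \vee \neg t \vee \neg u$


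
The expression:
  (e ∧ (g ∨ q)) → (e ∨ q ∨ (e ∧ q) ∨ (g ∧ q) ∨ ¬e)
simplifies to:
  True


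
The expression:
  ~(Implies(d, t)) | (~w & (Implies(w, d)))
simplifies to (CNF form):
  (d | ~w) & (~t | ~w)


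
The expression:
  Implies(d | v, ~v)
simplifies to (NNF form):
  ~v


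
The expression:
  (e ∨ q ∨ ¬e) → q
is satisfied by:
  {q: True}


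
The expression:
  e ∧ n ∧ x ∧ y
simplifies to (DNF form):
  e ∧ n ∧ x ∧ y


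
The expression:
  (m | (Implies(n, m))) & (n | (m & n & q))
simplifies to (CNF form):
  m & n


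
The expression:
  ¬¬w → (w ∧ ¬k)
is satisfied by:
  {w: False, k: False}
  {k: True, w: False}
  {w: True, k: False}


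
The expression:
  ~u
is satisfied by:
  {u: False}


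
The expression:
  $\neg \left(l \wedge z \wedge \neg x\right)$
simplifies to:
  $x \vee \neg l \vee \neg z$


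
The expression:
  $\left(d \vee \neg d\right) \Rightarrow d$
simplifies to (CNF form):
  $d$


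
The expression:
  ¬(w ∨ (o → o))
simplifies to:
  False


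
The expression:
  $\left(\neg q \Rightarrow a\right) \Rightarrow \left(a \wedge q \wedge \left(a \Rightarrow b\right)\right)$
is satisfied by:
  {b: True, a: False, q: False}
  {a: False, q: False, b: False}
  {b: True, q: True, a: True}


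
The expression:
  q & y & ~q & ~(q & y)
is never true.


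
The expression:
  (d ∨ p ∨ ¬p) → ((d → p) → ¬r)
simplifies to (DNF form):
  (d ∧ ¬p) ∨ ¬r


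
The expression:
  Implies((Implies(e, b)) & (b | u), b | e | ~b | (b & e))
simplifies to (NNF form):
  True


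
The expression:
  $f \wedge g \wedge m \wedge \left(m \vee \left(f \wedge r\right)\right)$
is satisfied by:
  {m: True, g: True, f: True}


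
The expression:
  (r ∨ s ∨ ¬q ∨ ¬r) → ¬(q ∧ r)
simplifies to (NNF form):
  ¬q ∨ ¬r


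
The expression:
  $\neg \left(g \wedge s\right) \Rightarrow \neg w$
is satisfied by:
  {g: True, s: True, w: False}
  {g: True, s: False, w: False}
  {s: True, g: False, w: False}
  {g: False, s: False, w: False}
  {g: True, w: True, s: True}


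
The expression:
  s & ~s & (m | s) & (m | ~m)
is never true.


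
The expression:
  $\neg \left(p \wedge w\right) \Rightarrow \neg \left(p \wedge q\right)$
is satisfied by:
  {w: True, p: False, q: False}
  {p: False, q: False, w: False}
  {q: True, w: True, p: False}
  {q: True, p: False, w: False}
  {w: True, p: True, q: False}
  {p: True, w: False, q: False}
  {q: True, p: True, w: True}


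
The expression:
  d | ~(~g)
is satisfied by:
  {d: True, g: True}
  {d: True, g: False}
  {g: True, d: False}


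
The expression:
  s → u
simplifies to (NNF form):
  u ∨ ¬s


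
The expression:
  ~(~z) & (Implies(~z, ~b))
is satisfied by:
  {z: True}


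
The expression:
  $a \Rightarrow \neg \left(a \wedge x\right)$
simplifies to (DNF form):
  $\neg a \vee \neg x$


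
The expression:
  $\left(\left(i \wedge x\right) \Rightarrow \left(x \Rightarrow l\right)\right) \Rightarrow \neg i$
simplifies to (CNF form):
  $\left(x \vee \neg i\right) \wedge \left(\neg i \vee \neg l\right)$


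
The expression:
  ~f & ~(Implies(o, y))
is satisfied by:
  {o: True, y: False, f: False}


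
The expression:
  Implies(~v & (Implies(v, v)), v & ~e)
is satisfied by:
  {v: True}


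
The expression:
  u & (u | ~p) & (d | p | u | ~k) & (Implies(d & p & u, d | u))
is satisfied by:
  {u: True}


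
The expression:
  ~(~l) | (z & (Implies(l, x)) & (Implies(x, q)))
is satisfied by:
  {z: True, l: True, q: True, x: False}
  {z: True, l: True, q: False, x: False}
  {z: True, l: True, x: True, q: True}
  {z: True, l: True, x: True, q: False}
  {l: True, q: True, x: False, z: False}
  {l: True, q: False, x: False, z: False}
  {l: True, x: True, q: True, z: False}
  {l: True, x: True, q: False, z: False}
  {z: True, q: True, x: False, l: False}
  {z: True, q: False, x: False, l: False}
  {z: True, x: True, q: True, l: False}


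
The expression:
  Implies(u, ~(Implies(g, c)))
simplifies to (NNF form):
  ~u | (g & ~c)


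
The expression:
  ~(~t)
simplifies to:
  t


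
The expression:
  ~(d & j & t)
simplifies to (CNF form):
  ~d | ~j | ~t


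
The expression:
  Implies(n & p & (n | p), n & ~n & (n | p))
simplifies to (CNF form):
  ~n | ~p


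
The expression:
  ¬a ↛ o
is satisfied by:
  {o: True, a: False}
  {a: False, o: False}
  {a: True, o: True}


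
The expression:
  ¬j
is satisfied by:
  {j: False}


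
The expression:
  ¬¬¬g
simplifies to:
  ¬g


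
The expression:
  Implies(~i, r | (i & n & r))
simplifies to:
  i | r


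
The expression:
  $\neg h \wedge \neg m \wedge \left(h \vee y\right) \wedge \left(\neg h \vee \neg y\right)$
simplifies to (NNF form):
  $y \wedge \neg h \wedge \neg m$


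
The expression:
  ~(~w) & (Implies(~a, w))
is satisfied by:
  {w: True}


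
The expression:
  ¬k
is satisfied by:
  {k: False}


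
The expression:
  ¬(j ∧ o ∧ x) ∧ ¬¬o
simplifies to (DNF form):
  (o ∧ ¬j) ∨ (o ∧ ¬x)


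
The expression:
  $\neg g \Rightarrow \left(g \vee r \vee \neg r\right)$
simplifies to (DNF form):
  $\text{True}$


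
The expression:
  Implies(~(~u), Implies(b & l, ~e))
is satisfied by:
  {l: False, u: False, b: False, e: False}
  {e: True, l: False, u: False, b: False}
  {b: True, l: False, u: False, e: False}
  {e: True, b: True, l: False, u: False}
  {u: True, e: False, l: False, b: False}
  {e: True, u: True, l: False, b: False}
  {b: True, u: True, e: False, l: False}
  {e: True, b: True, u: True, l: False}
  {l: True, b: False, u: False, e: False}
  {e: True, l: True, b: False, u: False}
  {b: True, l: True, e: False, u: False}
  {e: True, b: True, l: True, u: False}
  {u: True, l: True, b: False, e: False}
  {e: True, u: True, l: True, b: False}
  {b: True, u: True, l: True, e: False}


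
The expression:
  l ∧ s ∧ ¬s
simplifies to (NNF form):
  False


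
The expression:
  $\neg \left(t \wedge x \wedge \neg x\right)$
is always true.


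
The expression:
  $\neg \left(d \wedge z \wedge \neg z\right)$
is always true.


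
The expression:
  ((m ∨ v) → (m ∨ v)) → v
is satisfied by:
  {v: True}


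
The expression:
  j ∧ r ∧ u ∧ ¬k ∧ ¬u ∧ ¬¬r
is never true.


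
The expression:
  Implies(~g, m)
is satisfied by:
  {m: True, g: True}
  {m: True, g: False}
  {g: True, m: False}


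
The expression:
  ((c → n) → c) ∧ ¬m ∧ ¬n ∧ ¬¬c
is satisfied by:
  {c: True, n: False, m: False}


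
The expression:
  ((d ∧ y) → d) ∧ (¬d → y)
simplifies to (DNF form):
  d ∨ y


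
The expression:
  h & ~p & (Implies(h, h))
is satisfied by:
  {h: True, p: False}


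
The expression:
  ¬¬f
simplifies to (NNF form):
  f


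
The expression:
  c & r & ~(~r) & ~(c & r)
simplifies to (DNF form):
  False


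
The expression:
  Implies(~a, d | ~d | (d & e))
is always true.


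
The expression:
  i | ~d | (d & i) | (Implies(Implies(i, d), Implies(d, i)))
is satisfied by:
  {i: True, d: False}
  {d: False, i: False}
  {d: True, i: True}


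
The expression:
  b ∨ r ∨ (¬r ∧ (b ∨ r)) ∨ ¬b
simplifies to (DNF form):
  True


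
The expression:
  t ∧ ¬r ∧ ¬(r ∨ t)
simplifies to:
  False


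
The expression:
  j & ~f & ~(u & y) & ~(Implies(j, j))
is never true.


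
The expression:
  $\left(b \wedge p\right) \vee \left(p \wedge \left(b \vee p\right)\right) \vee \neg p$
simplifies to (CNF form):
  $\text{True}$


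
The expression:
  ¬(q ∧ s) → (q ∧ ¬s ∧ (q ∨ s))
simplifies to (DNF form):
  q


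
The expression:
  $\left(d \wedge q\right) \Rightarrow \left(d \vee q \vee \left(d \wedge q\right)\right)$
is always true.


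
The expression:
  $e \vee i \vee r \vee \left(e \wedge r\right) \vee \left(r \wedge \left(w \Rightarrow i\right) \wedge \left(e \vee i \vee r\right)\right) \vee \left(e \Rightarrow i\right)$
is always true.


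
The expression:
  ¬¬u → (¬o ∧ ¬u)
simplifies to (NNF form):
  ¬u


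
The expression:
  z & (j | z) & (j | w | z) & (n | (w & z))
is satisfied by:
  {z: True, n: True, w: True}
  {z: True, n: True, w: False}
  {z: True, w: True, n: False}


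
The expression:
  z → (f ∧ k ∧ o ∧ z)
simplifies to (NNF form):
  (f ∧ k ∧ o) ∨ ¬z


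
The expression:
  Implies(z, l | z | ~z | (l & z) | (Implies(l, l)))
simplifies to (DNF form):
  True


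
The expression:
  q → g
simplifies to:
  g ∨ ¬q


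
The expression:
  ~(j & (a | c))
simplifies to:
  ~j | (~a & ~c)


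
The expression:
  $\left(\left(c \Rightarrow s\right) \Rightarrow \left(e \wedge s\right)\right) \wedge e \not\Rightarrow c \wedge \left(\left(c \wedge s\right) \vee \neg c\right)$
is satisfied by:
  {e: True, s: True, c: False}


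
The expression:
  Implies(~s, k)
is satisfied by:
  {k: True, s: True}
  {k: True, s: False}
  {s: True, k: False}


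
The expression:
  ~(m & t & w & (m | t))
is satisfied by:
  {w: False, m: False, t: False}
  {t: True, w: False, m: False}
  {m: True, w: False, t: False}
  {t: True, m: True, w: False}
  {w: True, t: False, m: False}
  {t: True, w: True, m: False}
  {m: True, w: True, t: False}


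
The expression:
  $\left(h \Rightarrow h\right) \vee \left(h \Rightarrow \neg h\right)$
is always true.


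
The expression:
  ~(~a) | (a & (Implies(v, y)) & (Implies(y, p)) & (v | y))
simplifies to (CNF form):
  a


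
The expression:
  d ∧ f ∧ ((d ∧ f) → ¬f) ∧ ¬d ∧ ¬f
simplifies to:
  False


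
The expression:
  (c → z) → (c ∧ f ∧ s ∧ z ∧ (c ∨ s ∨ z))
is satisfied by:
  {c: True, f: True, s: True, z: False}
  {c: True, f: True, s: False, z: False}
  {c: True, s: True, f: False, z: False}
  {c: True, s: False, f: False, z: False}
  {c: True, z: True, f: True, s: True}


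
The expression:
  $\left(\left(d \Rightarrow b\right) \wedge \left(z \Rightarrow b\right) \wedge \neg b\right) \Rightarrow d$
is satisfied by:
  {b: True, d: True, z: True}
  {b: True, d: True, z: False}
  {b: True, z: True, d: False}
  {b: True, z: False, d: False}
  {d: True, z: True, b: False}
  {d: True, z: False, b: False}
  {z: True, d: False, b: False}


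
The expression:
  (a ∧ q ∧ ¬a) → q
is always true.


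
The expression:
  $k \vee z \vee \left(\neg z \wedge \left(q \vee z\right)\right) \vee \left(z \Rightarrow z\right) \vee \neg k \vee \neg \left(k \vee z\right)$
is always true.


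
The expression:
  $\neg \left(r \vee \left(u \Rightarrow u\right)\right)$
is never true.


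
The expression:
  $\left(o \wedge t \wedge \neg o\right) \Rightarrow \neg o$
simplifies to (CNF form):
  $\text{True}$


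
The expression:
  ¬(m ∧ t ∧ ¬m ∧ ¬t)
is always true.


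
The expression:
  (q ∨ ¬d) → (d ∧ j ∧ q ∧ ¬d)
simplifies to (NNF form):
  d ∧ ¬q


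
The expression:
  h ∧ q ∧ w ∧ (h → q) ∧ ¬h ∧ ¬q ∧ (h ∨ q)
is never true.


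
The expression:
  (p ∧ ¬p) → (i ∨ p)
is always true.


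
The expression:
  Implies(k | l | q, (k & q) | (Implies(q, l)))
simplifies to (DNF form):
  k | l | ~q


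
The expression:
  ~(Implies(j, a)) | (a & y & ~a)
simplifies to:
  j & ~a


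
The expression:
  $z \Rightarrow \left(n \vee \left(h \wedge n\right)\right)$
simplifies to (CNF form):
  $n \vee \neg z$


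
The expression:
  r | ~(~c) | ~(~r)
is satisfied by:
  {r: True, c: True}
  {r: True, c: False}
  {c: True, r: False}


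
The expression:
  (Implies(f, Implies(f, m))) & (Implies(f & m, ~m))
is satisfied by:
  {f: False}


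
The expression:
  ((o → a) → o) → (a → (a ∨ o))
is always true.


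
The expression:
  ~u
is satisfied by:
  {u: False}


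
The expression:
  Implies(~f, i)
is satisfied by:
  {i: True, f: True}
  {i: True, f: False}
  {f: True, i: False}


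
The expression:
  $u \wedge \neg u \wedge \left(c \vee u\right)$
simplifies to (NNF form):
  $\text{False}$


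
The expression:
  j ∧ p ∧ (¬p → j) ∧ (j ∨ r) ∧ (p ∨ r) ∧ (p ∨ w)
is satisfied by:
  {p: True, j: True}


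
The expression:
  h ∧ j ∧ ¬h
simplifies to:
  False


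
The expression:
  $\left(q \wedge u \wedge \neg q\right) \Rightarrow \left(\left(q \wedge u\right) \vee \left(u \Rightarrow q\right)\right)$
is always true.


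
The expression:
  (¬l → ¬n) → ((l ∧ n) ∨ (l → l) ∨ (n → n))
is always true.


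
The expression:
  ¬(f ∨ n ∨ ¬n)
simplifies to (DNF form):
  False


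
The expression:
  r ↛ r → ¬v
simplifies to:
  True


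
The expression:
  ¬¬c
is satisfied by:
  {c: True}


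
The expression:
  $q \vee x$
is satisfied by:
  {x: True, q: True}
  {x: True, q: False}
  {q: True, x: False}


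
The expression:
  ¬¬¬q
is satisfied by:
  {q: False}


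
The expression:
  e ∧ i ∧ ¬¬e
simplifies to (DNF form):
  e ∧ i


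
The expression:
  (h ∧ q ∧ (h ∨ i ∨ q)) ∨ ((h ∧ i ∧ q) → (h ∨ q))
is always true.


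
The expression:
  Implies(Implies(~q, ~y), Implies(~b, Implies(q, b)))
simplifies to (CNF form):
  b | ~q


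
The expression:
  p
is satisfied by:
  {p: True}


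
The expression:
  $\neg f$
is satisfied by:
  {f: False}


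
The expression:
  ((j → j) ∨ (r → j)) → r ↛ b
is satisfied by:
  {r: True, b: False}


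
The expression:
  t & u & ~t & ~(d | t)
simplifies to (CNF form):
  False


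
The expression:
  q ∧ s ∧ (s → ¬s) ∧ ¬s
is never true.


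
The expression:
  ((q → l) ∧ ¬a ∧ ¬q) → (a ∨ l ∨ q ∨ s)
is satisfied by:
  {a: True, q: True, l: True, s: True}
  {a: True, q: True, l: True, s: False}
  {a: True, q: True, s: True, l: False}
  {a: True, q: True, s: False, l: False}
  {a: True, l: True, s: True, q: False}
  {a: True, l: True, s: False, q: False}
  {a: True, l: False, s: True, q: False}
  {a: True, l: False, s: False, q: False}
  {q: True, l: True, s: True, a: False}
  {q: True, l: True, s: False, a: False}
  {q: True, s: True, l: False, a: False}
  {q: True, s: False, l: False, a: False}
  {l: True, s: True, q: False, a: False}
  {l: True, q: False, s: False, a: False}
  {s: True, q: False, l: False, a: False}


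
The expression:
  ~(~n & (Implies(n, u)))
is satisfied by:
  {n: True}


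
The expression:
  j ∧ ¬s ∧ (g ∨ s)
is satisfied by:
  {j: True, g: True, s: False}


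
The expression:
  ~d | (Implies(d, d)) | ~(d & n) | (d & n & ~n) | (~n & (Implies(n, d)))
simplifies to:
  True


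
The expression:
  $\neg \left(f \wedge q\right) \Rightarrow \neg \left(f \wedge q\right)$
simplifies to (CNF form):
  $\text{True}$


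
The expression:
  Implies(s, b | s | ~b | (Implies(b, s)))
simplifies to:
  True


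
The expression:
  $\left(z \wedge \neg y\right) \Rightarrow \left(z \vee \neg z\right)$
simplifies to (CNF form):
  $\text{True}$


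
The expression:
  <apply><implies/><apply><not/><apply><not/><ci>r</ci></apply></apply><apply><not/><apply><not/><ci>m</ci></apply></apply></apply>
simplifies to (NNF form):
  <apply><or/><ci>m</ci><apply><not/><ci>r</ci></apply></apply>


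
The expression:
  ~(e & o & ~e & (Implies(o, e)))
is always true.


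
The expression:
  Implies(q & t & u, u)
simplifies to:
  True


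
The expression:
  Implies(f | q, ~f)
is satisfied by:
  {f: False}


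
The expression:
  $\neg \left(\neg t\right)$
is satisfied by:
  {t: True}


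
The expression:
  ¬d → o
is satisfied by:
  {d: True, o: True}
  {d: True, o: False}
  {o: True, d: False}


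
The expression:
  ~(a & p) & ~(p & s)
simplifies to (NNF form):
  ~p | (~a & ~s)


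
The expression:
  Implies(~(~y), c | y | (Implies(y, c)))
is always true.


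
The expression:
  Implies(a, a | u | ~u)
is always true.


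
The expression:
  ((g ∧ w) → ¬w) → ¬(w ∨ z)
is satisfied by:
  {g: True, z: False, w: False}
  {z: False, w: False, g: False}
  {g: True, w: True, z: False}
  {g: True, w: True, z: True}


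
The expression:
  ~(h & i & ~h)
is always true.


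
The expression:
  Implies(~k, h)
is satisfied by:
  {k: True, h: True}
  {k: True, h: False}
  {h: True, k: False}


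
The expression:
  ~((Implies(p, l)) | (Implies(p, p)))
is never true.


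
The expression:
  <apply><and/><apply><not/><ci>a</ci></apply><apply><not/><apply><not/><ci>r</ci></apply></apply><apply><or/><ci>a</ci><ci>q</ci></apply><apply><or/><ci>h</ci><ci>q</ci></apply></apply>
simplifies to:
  <apply><and/><ci>q</ci><ci>r</ci><apply><not/><ci>a</ci></apply></apply>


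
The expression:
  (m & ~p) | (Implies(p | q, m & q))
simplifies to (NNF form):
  (m & q) | (~p & ~q)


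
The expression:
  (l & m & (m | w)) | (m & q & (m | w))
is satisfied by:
  {q: True, l: True, m: True}
  {q: True, m: True, l: False}
  {l: True, m: True, q: False}


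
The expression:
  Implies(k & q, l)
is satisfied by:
  {l: True, k: False, q: False}
  {k: False, q: False, l: False}
  {q: True, l: True, k: False}
  {q: True, k: False, l: False}
  {l: True, k: True, q: False}
  {k: True, l: False, q: False}
  {q: True, k: True, l: True}


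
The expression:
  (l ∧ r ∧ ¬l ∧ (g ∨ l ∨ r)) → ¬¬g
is always true.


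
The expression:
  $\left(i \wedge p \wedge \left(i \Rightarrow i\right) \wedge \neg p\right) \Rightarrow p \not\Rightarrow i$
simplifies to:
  $\text{True}$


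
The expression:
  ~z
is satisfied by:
  {z: False}


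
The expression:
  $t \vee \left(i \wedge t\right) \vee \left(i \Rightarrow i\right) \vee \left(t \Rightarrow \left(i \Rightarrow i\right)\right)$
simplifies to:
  $\text{True}$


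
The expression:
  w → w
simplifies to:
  True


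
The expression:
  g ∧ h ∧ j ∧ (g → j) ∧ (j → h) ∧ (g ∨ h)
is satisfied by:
  {h: True, j: True, g: True}


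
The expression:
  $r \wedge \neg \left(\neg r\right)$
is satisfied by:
  {r: True}


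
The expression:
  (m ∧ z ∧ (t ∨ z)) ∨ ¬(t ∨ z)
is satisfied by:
  {m: True, t: False, z: False}
  {t: False, z: False, m: False}
  {z: True, m: True, t: False}
  {z: True, t: True, m: True}


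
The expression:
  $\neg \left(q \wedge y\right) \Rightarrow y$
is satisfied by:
  {y: True}


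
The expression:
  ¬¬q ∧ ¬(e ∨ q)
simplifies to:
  False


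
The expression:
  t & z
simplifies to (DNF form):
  t & z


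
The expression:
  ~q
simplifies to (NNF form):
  ~q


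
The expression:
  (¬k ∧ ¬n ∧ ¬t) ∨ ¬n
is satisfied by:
  {n: False}


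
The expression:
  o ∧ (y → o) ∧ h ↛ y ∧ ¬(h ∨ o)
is never true.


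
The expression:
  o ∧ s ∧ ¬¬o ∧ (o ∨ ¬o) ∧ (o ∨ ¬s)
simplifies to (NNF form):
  o ∧ s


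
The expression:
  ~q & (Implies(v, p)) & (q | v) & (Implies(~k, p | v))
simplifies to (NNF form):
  p & v & ~q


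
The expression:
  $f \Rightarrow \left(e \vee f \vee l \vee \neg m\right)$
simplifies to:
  $\text{True}$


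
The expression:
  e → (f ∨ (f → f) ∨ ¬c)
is always true.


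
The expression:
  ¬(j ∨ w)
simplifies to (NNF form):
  ¬j ∧ ¬w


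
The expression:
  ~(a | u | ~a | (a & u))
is never true.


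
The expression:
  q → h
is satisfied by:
  {h: True, q: False}
  {q: False, h: False}
  {q: True, h: True}


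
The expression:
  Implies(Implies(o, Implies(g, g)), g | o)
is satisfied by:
  {o: True, g: True}
  {o: True, g: False}
  {g: True, o: False}


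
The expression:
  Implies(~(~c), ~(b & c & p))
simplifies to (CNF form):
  ~b | ~c | ~p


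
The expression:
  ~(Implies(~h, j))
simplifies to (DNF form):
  ~h & ~j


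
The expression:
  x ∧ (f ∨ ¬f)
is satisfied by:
  {x: True}


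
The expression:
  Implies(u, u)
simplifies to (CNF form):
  True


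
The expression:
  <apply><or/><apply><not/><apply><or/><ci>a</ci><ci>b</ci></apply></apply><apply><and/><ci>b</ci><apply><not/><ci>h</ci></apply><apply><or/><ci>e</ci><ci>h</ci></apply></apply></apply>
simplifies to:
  <apply><and/><apply><or/><ci>b</ci><apply><not/><ci>a</ci></apply></apply><apply><or/><ci>e</ci><apply><not/><ci>b</ci></apply></apply><apply><or/><apply><not/><ci>b</ci></apply><apply><not/><ci>h</ci></apply></apply></apply>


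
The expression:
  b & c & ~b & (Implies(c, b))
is never true.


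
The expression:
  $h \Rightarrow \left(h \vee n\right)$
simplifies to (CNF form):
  $\text{True}$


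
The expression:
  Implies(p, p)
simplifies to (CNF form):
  True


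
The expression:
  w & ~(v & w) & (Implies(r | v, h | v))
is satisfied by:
  {h: True, w: True, v: False, r: False}
  {w: True, h: False, v: False, r: False}
  {r: True, h: True, w: True, v: False}


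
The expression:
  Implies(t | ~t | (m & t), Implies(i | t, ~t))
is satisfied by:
  {t: False}


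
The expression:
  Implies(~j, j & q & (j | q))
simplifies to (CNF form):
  j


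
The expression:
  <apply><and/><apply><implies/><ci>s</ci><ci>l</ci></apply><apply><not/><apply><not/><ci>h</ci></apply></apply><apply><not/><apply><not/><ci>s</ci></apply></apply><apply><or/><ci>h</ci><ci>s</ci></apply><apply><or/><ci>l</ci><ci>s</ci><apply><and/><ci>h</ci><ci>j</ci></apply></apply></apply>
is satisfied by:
  {h: True, s: True, l: True}


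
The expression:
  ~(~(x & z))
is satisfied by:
  {z: True, x: True}


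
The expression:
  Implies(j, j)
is always true.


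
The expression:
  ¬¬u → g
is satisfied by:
  {g: True, u: False}
  {u: False, g: False}
  {u: True, g: True}


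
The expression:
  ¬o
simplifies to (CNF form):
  ¬o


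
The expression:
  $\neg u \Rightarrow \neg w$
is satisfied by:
  {u: True, w: False}
  {w: False, u: False}
  {w: True, u: True}


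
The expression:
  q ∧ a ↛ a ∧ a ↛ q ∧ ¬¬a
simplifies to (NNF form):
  False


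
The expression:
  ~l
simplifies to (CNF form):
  ~l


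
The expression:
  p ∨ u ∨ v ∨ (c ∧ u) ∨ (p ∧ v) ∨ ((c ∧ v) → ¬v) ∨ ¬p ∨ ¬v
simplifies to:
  True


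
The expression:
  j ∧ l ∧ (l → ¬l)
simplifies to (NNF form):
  False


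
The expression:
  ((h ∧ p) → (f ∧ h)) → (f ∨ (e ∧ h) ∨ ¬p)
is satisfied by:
  {h: True, f: True, p: False}
  {h: True, p: False, f: False}
  {f: True, p: False, h: False}
  {f: False, p: False, h: False}
  {h: True, f: True, p: True}
  {h: True, p: True, f: False}
  {f: True, p: True, h: False}


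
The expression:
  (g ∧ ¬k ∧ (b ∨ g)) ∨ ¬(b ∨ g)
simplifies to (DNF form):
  (g ∧ ¬k) ∨ (¬b ∧ ¬g)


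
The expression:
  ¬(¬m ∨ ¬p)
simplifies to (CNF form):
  m ∧ p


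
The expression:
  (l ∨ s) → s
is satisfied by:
  {s: True, l: False}
  {l: False, s: False}
  {l: True, s: True}


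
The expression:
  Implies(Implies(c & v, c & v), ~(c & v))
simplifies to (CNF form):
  ~c | ~v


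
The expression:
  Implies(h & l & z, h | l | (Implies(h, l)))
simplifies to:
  True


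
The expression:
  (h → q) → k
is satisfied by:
  {k: True, h: True, q: False}
  {k: True, h: False, q: False}
  {k: True, q: True, h: True}
  {k: True, q: True, h: False}
  {h: True, q: False, k: False}


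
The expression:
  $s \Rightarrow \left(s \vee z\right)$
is always true.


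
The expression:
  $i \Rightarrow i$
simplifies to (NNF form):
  $\text{True}$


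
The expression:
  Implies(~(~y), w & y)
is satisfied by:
  {w: True, y: False}
  {y: False, w: False}
  {y: True, w: True}


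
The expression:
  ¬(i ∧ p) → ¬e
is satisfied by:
  {i: True, p: True, e: False}
  {i: True, p: False, e: False}
  {p: True, i: False, e: False}
  {i: False, p: False, e: False}
  {i: True, e: True, p: True}


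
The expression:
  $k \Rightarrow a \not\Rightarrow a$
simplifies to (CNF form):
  $\neg k$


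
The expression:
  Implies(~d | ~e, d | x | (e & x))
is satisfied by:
  {x: True, d: True}
  {x: True, d: False}
  {d: True, x: False}


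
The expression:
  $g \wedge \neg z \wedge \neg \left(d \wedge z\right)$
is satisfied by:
  {g: True, z: False}


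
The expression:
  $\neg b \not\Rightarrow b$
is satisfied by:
  {b: False}


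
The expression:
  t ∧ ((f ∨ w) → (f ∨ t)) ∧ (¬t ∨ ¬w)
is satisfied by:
  {t: True, w: False}


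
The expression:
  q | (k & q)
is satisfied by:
  {q: True}


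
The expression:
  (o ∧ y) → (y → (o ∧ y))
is always true.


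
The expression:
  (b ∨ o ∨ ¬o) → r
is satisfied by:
  {r: True}


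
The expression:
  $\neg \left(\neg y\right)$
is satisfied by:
  {y: True}


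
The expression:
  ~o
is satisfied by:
  {o: False}


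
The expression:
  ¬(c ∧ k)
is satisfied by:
  {k: False, c: False}
  {c: True, k: False}
  {k: True, c: False}


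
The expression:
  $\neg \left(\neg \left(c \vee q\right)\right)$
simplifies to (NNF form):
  $c \vee q$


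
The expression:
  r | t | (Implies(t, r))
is always true.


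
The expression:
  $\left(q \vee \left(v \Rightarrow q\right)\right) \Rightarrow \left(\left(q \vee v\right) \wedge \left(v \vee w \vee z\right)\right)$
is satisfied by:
  {q: True, v: True, w: True, z: True}
  {q: True, v: True, w: True, z: False}
  {q: True, v: True, z: True, w: False}
  {q: True, v: True, z: False, w: False}
  {v: True, w: True, z: True, q: False}
  {v: True, w: True, z: False, q: False}
  {v: True, w: False, z: True, q: False}
  {v: True, w: False, z: False, q: False}
  {q: True, w: True, z: True, v: False}
  {q: True, w: True, z: False, v: False}
  {q: True, z: True, w: False, v: False}


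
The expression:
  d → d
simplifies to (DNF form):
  True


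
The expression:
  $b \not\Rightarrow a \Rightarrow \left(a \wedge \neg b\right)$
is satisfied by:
  {a: True, b: False}
  {b: False, a: False}
  {b: True, a: True}


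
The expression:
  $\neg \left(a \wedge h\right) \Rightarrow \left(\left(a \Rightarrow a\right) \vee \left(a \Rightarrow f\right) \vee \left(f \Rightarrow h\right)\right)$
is always true.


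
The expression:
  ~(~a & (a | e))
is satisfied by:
  {a: True, e: False}
  {e: False, a: False}
  {e: True, a: True}


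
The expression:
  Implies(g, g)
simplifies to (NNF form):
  True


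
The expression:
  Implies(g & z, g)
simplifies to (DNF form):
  True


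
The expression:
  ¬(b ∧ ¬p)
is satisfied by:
  {p: True, b: False}
  {b: False, p: False}
  {b: True, p: True}


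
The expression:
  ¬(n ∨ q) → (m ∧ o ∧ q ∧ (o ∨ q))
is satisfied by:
  {n: True, q: True}
  {n: True, q: False}
  {q: True, n: False}


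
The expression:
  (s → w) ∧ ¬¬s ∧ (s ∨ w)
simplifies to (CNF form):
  s ∧ w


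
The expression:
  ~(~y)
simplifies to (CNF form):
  y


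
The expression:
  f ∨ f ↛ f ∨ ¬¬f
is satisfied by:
  {f: True}


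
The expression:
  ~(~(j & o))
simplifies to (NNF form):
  j & o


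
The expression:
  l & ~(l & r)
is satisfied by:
  {l: True, r: False}


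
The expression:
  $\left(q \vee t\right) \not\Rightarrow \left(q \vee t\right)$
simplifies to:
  $\text{False}$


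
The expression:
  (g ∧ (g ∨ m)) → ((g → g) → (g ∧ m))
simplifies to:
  m ∨ ¬g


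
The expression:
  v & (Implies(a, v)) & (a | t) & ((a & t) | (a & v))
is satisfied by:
  {a: True, v: True}


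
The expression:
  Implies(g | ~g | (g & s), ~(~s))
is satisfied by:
  {s: True}


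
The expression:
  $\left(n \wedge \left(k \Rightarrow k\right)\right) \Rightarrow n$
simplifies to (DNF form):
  $\text{True}$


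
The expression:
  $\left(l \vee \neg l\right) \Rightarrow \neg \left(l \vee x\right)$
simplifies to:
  $\neg l \wedge \neg x$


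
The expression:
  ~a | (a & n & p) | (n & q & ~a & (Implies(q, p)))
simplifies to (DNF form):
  ~a | (n & p)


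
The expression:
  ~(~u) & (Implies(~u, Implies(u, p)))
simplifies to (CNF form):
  u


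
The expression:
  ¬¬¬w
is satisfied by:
  {w: False}


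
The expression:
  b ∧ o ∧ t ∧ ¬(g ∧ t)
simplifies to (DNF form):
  b ∧ o ∧ t ∧ ¬g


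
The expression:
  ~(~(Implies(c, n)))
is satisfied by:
  {n: True, c: False}
  {c: False, n: False}
  {c: True, n: True}


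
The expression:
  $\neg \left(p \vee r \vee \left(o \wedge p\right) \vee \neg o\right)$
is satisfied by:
  {o: True, p: False, r: False}


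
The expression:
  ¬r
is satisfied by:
  {r: False}


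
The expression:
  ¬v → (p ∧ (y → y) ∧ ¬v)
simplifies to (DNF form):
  p ∨ v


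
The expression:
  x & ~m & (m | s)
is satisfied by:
  {s: True, x: True, m: False}


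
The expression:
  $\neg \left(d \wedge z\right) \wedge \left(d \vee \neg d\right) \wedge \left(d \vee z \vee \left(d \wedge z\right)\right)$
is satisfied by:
  {d: True, z: False}
  {z: True, d: False}


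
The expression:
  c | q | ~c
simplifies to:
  True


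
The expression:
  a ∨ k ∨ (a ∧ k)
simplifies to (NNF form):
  a ∨ k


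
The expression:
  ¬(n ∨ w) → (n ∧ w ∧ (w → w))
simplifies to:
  n ∨ w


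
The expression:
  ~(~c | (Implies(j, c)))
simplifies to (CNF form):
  False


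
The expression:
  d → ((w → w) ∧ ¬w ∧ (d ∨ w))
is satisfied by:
  {w: False, d: False}
  {d: True, w: False}
  {w: True, d: False}


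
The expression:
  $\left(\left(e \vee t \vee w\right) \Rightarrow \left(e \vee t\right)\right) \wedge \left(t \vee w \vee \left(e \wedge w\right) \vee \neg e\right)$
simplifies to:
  $t \vee \left(e \wedge w\right) \vee \left(\neg e \wedge \neg w\right)$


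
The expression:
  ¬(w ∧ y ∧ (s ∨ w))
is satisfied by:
  {w: False, y: False}
  {y: True, w: False}
  {w: True, y: False}


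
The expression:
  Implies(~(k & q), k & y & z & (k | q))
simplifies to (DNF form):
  (k & q) | (k & q & y) | (k & q & z) | (k & y & z)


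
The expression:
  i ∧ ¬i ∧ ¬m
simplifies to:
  False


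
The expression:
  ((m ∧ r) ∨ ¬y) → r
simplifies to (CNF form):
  r ∨ y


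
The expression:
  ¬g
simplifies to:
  ¬g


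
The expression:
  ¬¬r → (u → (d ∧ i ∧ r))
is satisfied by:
  {d: True, i: True, u: False, r: False}
  {d: True, i: False, u: False, r: False}
  {i: True, d: False, u: False, r: False}
  {d: False, i: False, u: False, r: False}
  {r: True, d: True, i: True, u: False}
  {r: True, d: True, i: False, u: False}
  {r: True, i: True, d: False, u: False}
  {r: True, i: False, d: False, u: False}
  {d: True, u: True, i: True, r: False}
  {d: True, u: True, i: False, r: False}
  {u: True, i: True, d: False, r: False}
  {u: True, d: False, i: False, r: False}
  {r: True, d: True, u: True, i: True}


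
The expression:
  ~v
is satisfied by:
  {v: False}


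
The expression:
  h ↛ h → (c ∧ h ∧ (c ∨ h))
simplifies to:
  True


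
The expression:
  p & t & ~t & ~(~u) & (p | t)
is never true.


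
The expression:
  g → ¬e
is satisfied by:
  {g: False, e: False}
  {e: True, g: False}
  {g: True, e: False}


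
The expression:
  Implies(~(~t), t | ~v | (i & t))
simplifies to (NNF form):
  True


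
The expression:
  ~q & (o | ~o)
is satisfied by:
  {q: False}


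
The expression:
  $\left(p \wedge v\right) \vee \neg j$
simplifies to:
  $\left(p \wedge v\right) \vee \neg j$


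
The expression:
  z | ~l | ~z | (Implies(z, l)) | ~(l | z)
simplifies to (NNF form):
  True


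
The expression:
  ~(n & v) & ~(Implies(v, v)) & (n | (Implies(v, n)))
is never true.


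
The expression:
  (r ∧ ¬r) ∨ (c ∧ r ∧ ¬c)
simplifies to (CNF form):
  False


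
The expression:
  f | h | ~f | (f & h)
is always true.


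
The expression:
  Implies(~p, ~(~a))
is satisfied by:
  {a: True, p: True}
  {a: True, p: False}
  {p: True, a: False}


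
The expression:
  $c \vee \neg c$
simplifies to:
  $\text{True}$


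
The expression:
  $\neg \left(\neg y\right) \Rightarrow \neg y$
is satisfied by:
  {y: False}


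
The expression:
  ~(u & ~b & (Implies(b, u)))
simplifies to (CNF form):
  b | ~u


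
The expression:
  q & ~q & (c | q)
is never true.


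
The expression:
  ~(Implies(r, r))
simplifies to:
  False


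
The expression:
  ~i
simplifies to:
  ~i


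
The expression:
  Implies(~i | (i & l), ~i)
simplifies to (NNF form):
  ~i | ~l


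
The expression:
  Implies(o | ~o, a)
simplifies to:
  a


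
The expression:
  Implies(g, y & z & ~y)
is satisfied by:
  {g: False}


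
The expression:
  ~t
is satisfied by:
  {t: False}


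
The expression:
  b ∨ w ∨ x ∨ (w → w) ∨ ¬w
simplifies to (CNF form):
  True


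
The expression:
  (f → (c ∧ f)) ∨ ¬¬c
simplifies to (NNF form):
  c ∨ ¬f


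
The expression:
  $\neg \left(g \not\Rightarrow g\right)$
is always true.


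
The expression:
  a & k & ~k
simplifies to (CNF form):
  False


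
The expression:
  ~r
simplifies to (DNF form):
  ~r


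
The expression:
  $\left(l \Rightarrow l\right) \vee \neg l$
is always true.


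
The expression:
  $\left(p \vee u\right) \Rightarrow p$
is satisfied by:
  {p: True, u: False}
  {u: False, p: False}
  {u: True, p: True}


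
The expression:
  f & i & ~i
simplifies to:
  False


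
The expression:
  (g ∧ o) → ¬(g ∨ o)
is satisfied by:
  {g: False, o: False}
  {o: True, g: False}
  {g: True, o: False}


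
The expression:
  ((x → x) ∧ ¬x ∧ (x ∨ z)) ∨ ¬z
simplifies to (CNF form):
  ¬x ∨ ¬z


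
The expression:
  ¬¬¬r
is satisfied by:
  {r: False}


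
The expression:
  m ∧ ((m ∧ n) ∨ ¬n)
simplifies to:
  m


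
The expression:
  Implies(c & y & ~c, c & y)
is always true.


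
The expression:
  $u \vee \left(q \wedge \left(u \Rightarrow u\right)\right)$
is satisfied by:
  {q: True, u: True}
  {q: True, u: False}
  {u: True, q: False}


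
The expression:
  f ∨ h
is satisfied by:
  {h: True, f: True}
  {h: True, f: False}
  {f: True, h: False}


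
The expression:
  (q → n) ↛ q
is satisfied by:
  {q: False}


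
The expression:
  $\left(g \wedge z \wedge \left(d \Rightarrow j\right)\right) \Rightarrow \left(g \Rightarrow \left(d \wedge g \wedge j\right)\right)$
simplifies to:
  $d \vee \neg g \vee \neg z$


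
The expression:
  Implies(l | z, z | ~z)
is always true.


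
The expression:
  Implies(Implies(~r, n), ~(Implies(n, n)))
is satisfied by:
  {n: False, r: False}
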